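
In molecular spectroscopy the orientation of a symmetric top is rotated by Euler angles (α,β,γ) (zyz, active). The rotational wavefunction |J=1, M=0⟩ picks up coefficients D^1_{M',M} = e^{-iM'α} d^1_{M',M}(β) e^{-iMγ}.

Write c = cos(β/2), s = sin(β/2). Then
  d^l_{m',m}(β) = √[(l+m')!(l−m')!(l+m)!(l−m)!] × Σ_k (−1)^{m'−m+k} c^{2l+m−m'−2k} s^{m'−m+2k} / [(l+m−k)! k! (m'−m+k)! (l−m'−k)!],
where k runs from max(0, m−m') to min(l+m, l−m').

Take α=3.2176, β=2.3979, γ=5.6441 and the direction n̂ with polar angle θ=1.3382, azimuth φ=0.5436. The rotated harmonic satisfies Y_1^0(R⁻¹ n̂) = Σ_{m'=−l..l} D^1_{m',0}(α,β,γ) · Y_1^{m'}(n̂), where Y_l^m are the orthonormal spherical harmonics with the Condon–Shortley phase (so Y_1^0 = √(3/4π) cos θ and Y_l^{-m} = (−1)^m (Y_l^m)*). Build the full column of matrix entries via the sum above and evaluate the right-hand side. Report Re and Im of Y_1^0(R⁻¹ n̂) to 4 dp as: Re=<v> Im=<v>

Need the full column D^1_{m',0} for m'=−1..1 at α=3.2176, β=2.3979, γ=5.6441.
cos(β/2)=0.363336, sin(β/2)=0.931658
d^1_{-1,0}: single k=1 term ⇒ +0.478719;  D = -0.477336-0.036351i
d^1_{0,0}: k∈[0..1] ⇒ +0.132013 -0.867987 = -0.735974;  D = -0.735974+0.000000i
d^1_{1,0}: single k=0 term ⇒ -0.478719;  D = +0.477336-0.036351i
Y_1^{m'}(θ=1.3382,φ=0.5436) and Σ D·Y over m':
  (-0.4773-0.0364i)·(+0.2877-0.1739i)  (-0.7360+0.0000i)·(+0.1126+0.0000i)  (+0.4773-0.0364i)·(-0.2877-0.1739i)
Y_1^0(R⁻¹ n̂) = -0.370218+0.000000i

Re=-0.3702 Im=0.0000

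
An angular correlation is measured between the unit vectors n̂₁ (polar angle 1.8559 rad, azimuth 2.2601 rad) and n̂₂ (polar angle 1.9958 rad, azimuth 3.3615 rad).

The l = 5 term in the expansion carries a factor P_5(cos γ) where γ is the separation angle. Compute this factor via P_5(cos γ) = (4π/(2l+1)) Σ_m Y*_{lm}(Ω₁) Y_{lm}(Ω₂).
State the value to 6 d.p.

Term-by-term m-sum for l=5 (normalisation 4π/11 = 1.142397):
  [-5]  conj(Y_{5,-5})(Ω₁) = +0.113399-0.360293i ; Y_{5,-5}(Ω₂) = -0.132247+0.259537i ; Δ = +0.078512+0.077079i
  [-4]  conj(Y_{5,-4})(Ω₁) = +0.324533-0.131273i ; Y_{5,-4}(Ω₂) = -0.265743+0.321217i ; Δ = -0.044075+0.139131i
  [-3]  conj(Y_{5,-3})(Ω₁) = -0.077403-0.041996i ; Y_{5,-3}(Ω₂) = -0.109569+0.084988i ; Δ = +0.012050-0.001977i
  [-2]  conj(Y_{5,-2})(Ω₁) = -0.063947-0.328623i ; Y_{5,-2}(Ω₂) = +0.257132-0.120994i ; Δ = -0.056204-0.076762i
  [-1]  conj(Y_{5,-1})(Ω₁) = -0.004679+0.005677i ; Y_{5,-1}(Ω₂) = +0.220171-0.049213i ; Δ = -0.000751+0.001480i
  [+0]  conj(Y_{5,0})(Ω₁) = -0.324222-0.000000i ; Y_{5,0}(Ω₂) = -0.237257+0.000000i ; Δ = +0.076924+0.000000i
  [+1]  conj(Y_{5,1})(Ω₁) = +0.004679+0.005677i ; Y_{5,1}(Ω₂) = -0.220171-0.049213i ; Δ = -0.000751-0.001480i
  [+2]  conj(Y_{5,2})(Ω₁) = -0.063947+0.328623i ; Y_{5,2}(Ω₂) = +0.257132+0.120994i ; Δ = -0.056204+0.076762i
  [+3]  conj(Y_{5,3})(Ω₁) = +0.077403-0.041996i ; Y_{5,3}(Ω₂) = +0.109569+0.084988i ; Δ = +0.012050+0.001977i
  [+4]  conj(Y_{5,4})(Ω₁) = +0.324533+0.131273i ; Y_{5,4}(Ω₂) = -0.265743-0.321217i ; Δ = -0.044075-0.139131i
  [+5]  conj(Y_{5,5})(Ω₁) = -0.113399-0.360293i ; Y_{5,5}(Ω₂) = +0.132247+0.259537i ; Δ = +0.078512-0.077079i
Total Σ_m = +0.055988-0.000000i. Multiply by 1.142397: +0.063961-0.000000i. P_5(cos γ) = 0.063961

0.063961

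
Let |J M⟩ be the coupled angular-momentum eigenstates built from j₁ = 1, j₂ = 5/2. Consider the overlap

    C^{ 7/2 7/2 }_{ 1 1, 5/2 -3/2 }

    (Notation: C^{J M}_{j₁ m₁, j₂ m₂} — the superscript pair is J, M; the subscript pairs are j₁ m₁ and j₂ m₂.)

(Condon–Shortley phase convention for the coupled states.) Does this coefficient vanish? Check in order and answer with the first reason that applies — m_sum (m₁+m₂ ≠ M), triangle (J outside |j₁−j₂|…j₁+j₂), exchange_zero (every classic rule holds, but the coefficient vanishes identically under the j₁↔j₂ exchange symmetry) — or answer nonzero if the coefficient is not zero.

m_sum

m-sum: m₁+m₂ = 1+(-3/2) = -1/2, M = 7/2  ✗ ⇒ coefficient is 0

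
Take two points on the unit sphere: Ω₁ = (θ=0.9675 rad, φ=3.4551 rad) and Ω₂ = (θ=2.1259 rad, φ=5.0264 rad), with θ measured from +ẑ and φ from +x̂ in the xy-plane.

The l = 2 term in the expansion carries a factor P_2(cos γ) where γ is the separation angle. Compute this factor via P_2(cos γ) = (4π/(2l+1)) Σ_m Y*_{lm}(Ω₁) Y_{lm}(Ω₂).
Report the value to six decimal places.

-0.365567

Addition theorem: P_2(cos γ) = (4π/5) Σ_m Y*_{lm}(Ω₁) Y_{lm}(Ω₂), m = −2…2:
  m=-2: (+0.212109+0.153684i) × (-0.225750+0.163915i) = -0.073075+0.000074i  (running Σ = -0.073075+0.000074i)
  m=-1: (-0.343345-0.111312i) × (-0.106878-0.329101i) = +0.000063+0.124892i  (running Σ = -0.073012+0.124966i)
  m=0: (-0.010820-0.000000i) × (-0.052580+0.000000i) = +0.000569+0.000000i  (running Σ = -0.072443+0.124966i)
  m=1: (+0.343345-0.111312i) × (+0.106878-0.329101i) = +0.000063-0.124892i  (running Σ = -0.072380+0.000074i)
  m=2: (+0.212109-0.153684i) × (-0.225750-0.163915i) = -0.073075-0.000074i  (running Σ = -0.145455+0.000000i)
Σ over m = -0.145455+0.000000i; ×(4π/5) → -0.365567+0.000000i. Real part: -0.365567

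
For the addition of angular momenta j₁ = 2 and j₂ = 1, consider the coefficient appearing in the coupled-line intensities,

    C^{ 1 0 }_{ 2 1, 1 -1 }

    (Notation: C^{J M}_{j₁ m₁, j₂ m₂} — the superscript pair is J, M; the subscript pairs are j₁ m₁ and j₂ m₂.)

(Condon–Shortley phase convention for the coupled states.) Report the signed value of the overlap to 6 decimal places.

+√(3/10) ≈ +0.547723

triangle: 2!×2!×0!/5! = 4/120
(j±m)!: 3!×1!×0!×2!×1!×1! = 12
prefactor² = (2J+1)×Δ×N² = 6/5
  k=0: +1/(0!×2!×1!×0!×1!×0!) = 1/2
Σ = 1/2  ⇒  CG² = 6/5×(1/2)² = 3/10
CG = +√(3/10) = +0.547723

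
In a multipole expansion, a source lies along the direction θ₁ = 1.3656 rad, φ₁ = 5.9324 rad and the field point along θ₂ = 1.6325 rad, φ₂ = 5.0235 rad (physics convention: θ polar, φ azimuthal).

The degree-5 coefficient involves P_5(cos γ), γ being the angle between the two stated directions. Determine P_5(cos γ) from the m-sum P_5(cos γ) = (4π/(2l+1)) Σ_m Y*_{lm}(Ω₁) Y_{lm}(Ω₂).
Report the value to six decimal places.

Addition theorem: P_5(cos γ) = (4π/11) Σ_m Y*_{lm}(Ω₁) Y_{lm}(Ω₂), m = −5…5:
  m=-5: (-0.076021-0.410467i) × (+0.459679+0.007007i) = -0.032069-0.189216i  (running Σ = -0.032069-0.189216i)
  m=-4: (+0.045847-0.270891i) × (-0.028795+0.085078i) = +0.021727+0.011701i  (running Σ = -0.010342-0.177515i)
  m=-3: (-0.100753+0.176607i) × (+0.266959+0.197712i) = -0.061814+0.027227i  (running Σ = -0.072157-0.150288i)
  m=-2: (-0.221329+0.187018i) × (-0.083633+0.059987i) = +0.007292-0.028918i  (running Σ = -0.064865-0.179206i)
  m=-1: (+0.133967-0.049021i) × (+0.092677+0.288218i) = +0.026544+0.034069i  (running Σ = -0.038320-0.145137i)
  m=0: (+0.290778-0.000000i) × (-0.106262+0.000000i) = -0.030899+0.000000i  (running Σ = -0.069219-0.145137i)
  m=1: (-0.133967-0.049021i) × (-0.092677+0.288218i) = +0.026544-0.034069i  (running Σ = -0.042675-0.179206i)
  m=2: (-0.221329-0.187018i) × (-0.083633-0.059987i) = +0.007292+0.028918i  (running Σ = -0.035383-0.150288i)
  m=3: (+0.100753+0.176607i) × (-0.266959+0.197712i) = -0.061814-0.027227i  (running Σ = -0.097197-0.177515i)
  m=4: (+0.045847+0.270891i) × (-0.028795-0.085078i) = +0.021727-0.011701i  (running Σ = -0.075470-0.189216i)
  m=5: (+0.076021-0.410467i) × (-0.459679+0.007007i) = -0.032069+0.189216i  (running Σ = -0.107540+0.000000i)
Total Σ_m = -0.107540+0.000000i. Multiply by 1.142397: -0.122853+0.000000i. P_5(cos γ) = -0.122853

-0.122853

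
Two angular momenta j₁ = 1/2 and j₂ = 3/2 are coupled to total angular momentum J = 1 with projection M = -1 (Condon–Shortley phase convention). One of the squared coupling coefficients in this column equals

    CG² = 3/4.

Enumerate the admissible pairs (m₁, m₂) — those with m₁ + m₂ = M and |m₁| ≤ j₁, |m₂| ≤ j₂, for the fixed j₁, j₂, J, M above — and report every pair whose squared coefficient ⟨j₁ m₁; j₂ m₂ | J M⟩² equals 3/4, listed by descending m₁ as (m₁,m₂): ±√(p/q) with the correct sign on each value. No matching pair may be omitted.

Admissible pairs with m₁+m₂ = M = -1: (-1/2,-1/2), (1/2,-3/2)
  (m₁,m₂)=(1/2,-3/2): CG² = 3/4, CG = +√(3/4)   ← matches the target
  (m₁,m₂)=(-1/2,-1/2): CG² = 1/4, CG = −√(1/4)
Pairs with CG² = 3/4: (1/2,-3/2): +√(3/4)

(1/2,-3/2): +√(3/4)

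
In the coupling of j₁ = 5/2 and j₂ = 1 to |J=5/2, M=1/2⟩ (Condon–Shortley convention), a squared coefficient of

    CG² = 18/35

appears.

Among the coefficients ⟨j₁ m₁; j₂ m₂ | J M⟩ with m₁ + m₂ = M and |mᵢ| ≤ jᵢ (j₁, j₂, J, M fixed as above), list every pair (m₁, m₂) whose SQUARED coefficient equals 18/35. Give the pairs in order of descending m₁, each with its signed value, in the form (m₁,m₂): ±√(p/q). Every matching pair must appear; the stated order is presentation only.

(-1/2,1): −√(18/35)

Admissible pairs with m₁+m₂ = M = 1/2: (-1/2,1), (1/2,0), (3/2,-1)
  (m₁,m₂)=(3/2,-1): CG² = 16/35, CG = +√(16/35)
  (m₁,m₂)=(1/2,0): CG² = 1/35, CG = +√(1/35)
  (m₁,m₂)=(-1/2,1): CG² = 18/35, CG = −√(18/35)   ← matches the target
Pairs with CG² = 18/35: (-1/2,1): −√(18/35)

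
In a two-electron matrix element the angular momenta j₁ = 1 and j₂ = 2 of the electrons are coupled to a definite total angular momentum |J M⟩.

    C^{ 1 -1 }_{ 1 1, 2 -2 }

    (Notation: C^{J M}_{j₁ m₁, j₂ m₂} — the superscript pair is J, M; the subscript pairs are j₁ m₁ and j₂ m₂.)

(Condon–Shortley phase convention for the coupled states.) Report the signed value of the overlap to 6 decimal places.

+√(3/5) ≈ +0.774597

√[3·2!0!2!/5! · 2!0!0!4!0!2!] = √(48/5)
  +(−1)^0/∏(0,2,0,0,0,2)! = 1/4  (running 1/4)
⟨..|..⟩ = √(48/5)·(1/4) = +0.774597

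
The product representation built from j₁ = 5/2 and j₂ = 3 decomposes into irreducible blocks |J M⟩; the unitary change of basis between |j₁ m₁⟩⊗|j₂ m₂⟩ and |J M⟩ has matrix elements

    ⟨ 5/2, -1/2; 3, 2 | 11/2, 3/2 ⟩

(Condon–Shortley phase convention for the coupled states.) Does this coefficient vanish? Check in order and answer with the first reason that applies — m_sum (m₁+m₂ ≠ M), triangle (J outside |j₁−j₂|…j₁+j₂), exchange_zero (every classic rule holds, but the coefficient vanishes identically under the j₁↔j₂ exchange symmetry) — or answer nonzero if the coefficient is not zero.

m-sum: m₁+m₂ = -1/2+2 = 3/2, M = 3/2  ✓
triangle: |j₁−j₂| = 1/2 ≤ J = 11/2 ≤ j₁+j₂ = 11/2  ✓
exchange: j₁≠j₂ or m₁≠m₂ — the exchange symmetry imposes no constraint here
value check: CG = +√(2/11) = +0.426401 ≠ 0

nonzero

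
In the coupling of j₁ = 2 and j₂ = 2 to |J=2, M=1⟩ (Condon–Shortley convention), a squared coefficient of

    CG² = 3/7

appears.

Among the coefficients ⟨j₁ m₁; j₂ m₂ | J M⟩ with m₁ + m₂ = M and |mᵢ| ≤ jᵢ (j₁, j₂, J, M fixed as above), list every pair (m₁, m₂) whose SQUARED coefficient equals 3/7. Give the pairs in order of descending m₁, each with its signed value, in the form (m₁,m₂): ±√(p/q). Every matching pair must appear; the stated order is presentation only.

Admissible pairs with m₁+m₂ = M = 1: (-1,2), (0,1), (1,0), (2,-1)
  (m₁,m₂)=(2,-1): CG² = 3/7, CG = +√(3/7)   ← matches the target
  (m₁,m₂)=(1,0): CG² = 1/14, CG = −√(1/14)
  (m₁,m₂)=(0,1): CG² = 1/14, CG = −√(1/14)
  (m₁,m₂)=(-1,2): CG² = 3/7, CG = +√(3/7)   ← matches the target
Pairs with CG² = 3/7: (2,-1): +√(3/7); (-1,2): +√(3/7)

(2,-1): +√(3/7); (-1,2): +√(3/7)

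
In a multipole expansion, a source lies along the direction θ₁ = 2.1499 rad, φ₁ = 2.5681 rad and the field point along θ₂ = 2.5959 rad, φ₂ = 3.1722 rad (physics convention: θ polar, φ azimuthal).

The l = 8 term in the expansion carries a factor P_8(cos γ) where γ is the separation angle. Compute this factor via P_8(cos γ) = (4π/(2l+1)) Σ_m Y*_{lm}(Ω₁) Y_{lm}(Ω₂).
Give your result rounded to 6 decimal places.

-0.147547

Expand P_8 via completeness: Σ_{m} conj(Y_{8,m}) at Ω₁ times Y_{8,m} at Ω₂ —
  m=-8: (-0.01540 + 0.12314j) × (0.00263 - 0.00066j) = 0.00004 + 0.00033j  (running Σ = 0.00004 + 0.00033j)
  m=-7: (-0.20860 + 0.24869j) × (0.01747 - 0.00380j) = -0.00270 + 0.00514j  (running Σ = -0.00266 + 0.00547j)
  m=-6: (-0.43179 + 0.13327j) × (0.07204 - 0.01338j) = -0.02932 + 0.01538j  (running Σ = -0.03198 + 0.02085j)
  m=-5: (-0.26261 - 0.07385j) × (0.20591 - 0.03176j) = -0.05642 - 0.00687j  (running Σ = -0.08840 + 0.01398j)
  m=-4: (0.10506 + 0.11902j) × (0.40691 - 0.05007j) = 0.04871 + 0.04317j  (running Σ = -0.03969 + 0.05715j)
  m=-3: (0.05386 + 0.35713j) × (0.50126 - 0.04616j) = 0.04348 + 0.17653j  (running Σ = 0.00379 + 0.23368j)
  m=-2: (-0.00948 + 0.02101j) × (0.22097 - 0.01354j) = -0.00181 + 0.00477j  (running Σ = 0.00198 + 0.23846j)
  m=-1: (0.28854 - 0.18637j) × (-0.31433 + 0.00962j) = -0.08890 + 0.06136j  (running Σ = -0.08692 + 0.29981j)
  m=0: (0.07567 + 0.00000j) × (-0.34036 + 0.00000j) = -0.02576 + 0.00000j  (running Σ = -0.11268 + 0.29981j)
  m=1: (-0.28854 - 0.18637j) × (0.31433 + 0.00962j) = -0.08890 - 0.06136j  (running Σ = -0.20158 + 0.23846j)
  m=2: (-0.00948 - 0.02101j) × (0.22097 + 0.01354j) = -0.00181 - 0.00477j  (running Σ = -0.20339 + 0.23368j)
  m=3: (-0.05386 + 0.35713j) × (-0.50126 - 0.04616j) = 0.04348 - 0.17653j  (running Σ = -0.15991 + 0.05715j)
  m=4: (0.10506 - 0.11902j) × (0.40691 + 0.05007j) = 0.04871 - 0.04317j  (running Σ = -0.11120 + 0.01398j)
  m=5: (0.26261 - 0.07385j) × (-0.20591 - 0.03176j) = -0.05642 + 0.00687j  (running Σ = -0.16762 + 0.02085j)
  m=6: (-0.43179 - 0.13327j) × (0.07204 + 0.01338j) = -0.02932 - 0.01538j  (running Σ = -0.19695 + 0.00547j)
  m=7: (0.20860 + 0.24869j) × (-0.01747 - 0.00380j) = -0.00270 - 0.00514j  (running Σ = -0.19964 + 0.00033j)
  m=8: (-0.01540 - 0.12314j) × (0.00263 + 0.00066j) = 0.00004 - 0.00033j  (running Σ = -0.19960 - 0.00000j)
Accumulated sum -0.19960 - 0.00000j; after 4π/(2l+1) scaling, -0.14755 - 0.00000j ⇒ P_8 = -0.147547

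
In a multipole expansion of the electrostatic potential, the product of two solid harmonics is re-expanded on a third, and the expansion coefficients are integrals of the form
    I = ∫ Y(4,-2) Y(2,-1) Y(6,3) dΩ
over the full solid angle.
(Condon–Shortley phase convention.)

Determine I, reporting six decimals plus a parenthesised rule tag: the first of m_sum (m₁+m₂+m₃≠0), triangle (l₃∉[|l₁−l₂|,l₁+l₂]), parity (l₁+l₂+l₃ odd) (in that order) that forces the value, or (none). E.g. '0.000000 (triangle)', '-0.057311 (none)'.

-0.252474 (none)

Checks pass: Σm=0; 12 even; l₃=6∈[2,6].
(2·4+1)(2·2+1)(2·6+1) = 585
Δ: 0! 8! 4! / 13! → 1/6435
sum: t=0:+1/2304 = 1/2304
3j²(4 2 6; 0 0 0) = Δ·Π!·Σ² = 5/143  (sign +1)
sum: t=0:+1/8640 = 1/8640
3j²(4 2 6; -2 -1 3) = Δ·Π!·Σ² = 28/715  (sign -1)
combine: 4πI² = 585·5/143·28/715 = 1260/1573
take √, sign -1: I = -0.25247360
No selection rule forces the value: the integral is nonzero (none).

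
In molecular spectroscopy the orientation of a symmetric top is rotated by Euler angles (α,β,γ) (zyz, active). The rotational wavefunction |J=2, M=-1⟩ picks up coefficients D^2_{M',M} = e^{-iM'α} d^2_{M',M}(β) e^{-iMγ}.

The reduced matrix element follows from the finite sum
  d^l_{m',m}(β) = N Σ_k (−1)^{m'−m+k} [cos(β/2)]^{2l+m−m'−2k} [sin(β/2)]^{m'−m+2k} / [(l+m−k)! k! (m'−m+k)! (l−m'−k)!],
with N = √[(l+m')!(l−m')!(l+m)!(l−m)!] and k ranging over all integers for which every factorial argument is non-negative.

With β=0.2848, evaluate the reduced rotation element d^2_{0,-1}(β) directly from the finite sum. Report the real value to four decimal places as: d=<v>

d=-0.3302

d^2_{0,-1}(β=0.2848) via the finite sum:
Half-angle: c=0.989878, s=0.141919. N=√(2·2·1·6)=4.898979
Admissible k: 0..1 (factorial args all ≥0)
  k=0: (−1)^1·4.8990/(2)·0.9899^3·0.1419^1 = -0.337180
  k=1: (−1)^2·4.8990/(2)·0.9899^1·0.1419^3 = +0.006931
d^2_{0,-1}(0.2848) = -0.337180 +0.006931 = -0.330250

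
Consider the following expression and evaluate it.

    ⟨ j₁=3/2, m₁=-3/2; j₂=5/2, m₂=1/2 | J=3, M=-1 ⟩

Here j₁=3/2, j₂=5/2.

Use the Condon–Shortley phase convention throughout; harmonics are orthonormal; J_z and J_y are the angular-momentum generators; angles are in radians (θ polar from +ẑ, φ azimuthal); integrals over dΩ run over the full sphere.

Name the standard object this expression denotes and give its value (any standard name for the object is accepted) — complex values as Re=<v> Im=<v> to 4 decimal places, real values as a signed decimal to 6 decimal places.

This is a Clebsch–Gordan (vector-coupling) coefficient.
j₁+j₂−J=1  J+j₁−j₂=2  J−j₁+j₂=4  j₁+j₂+J+1=8
(j₁±m₁, j₂±m₂, J±M) = (0,3,3,2,2,4)
P² = 144/5
sum k=1..1:
  [1] −1/8 = -1/8
S = -1/8
C² = P²·S² = 9/20 ; C = -0.670820

Clebsch–Gordan coefficient, −√(9/20) ≈ -0.670820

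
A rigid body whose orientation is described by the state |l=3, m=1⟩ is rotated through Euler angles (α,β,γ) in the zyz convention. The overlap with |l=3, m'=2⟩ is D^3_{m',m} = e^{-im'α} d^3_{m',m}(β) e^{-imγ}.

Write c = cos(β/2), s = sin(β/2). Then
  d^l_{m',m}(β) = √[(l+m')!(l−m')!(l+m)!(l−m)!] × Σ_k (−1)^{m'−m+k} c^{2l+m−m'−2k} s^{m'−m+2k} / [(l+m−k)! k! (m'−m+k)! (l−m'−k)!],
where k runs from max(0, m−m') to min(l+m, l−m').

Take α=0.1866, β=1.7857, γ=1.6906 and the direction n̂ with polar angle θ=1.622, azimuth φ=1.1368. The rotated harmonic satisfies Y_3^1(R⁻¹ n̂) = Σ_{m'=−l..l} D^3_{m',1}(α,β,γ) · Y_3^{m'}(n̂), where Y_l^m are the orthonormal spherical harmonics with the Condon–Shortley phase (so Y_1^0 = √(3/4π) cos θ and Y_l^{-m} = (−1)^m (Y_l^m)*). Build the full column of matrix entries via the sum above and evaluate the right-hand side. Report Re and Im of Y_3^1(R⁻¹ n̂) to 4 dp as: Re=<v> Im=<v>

Re=-0.1772 Im=0.0052

Need the full column D^3_{m',1} for m'=−3..3 at α=0.1866, β=1.7857, γ=1.6906.
cos(β/2)=0.627195, sin(β/2)=0.778862
d^3_{-3,1}: single k=4 term ⇒ +0.560652;  D = +0.238802-0.507252i
d^3_{-2,1}: k∈[3..4] ⇒ +0.737258 -0.568468 = +0.168790;  D = +0.042315-0.163400i
d^3_{-1,1}: k∈[2..4] ⇒ +0.563226 -1.158078 +0.223236 = -0.371616;  D = -0.024804+0.370788i
d^3_{0,1}: k∈[1..3] ⇒ +0.261857 -1.211439 +0.622726 = -0.326856;  D = +0.039065+0.324514i
d^3_{1,1}: k∈[0..2] ⇒ +0.060872 -0.750968 +0.868559 = +0.178462;  D = -0.053830-0.170150i
d^3_{2,1}: k∈[0..1] ⇒ -0.239041 +0.737258 = +0.498217;  D = -0.235793-0.438887i
d^3_{3,1}: single k=0 term ⇒ +0.363561;  D = -0.228492-0.282785i
Y_3^{m'}(θ=1.622,φ=1.1368) and Σ D·Y over m':
  (+0.2388-0.5073i)·(-0.4007+0.1104i)  (+0.0423-0.1634i)·(+0.0337+0.0398i)  (-0.0248+0.3708i)·(-0.1339+0.2890i)  (+0.0391+0.3245i)·(+0.0570+0.0000i)  (-0.0538-0.1702i)·(+0.1339+0.2890i)  (-0.2358-0.4389i)·(+0.0337-0.0398i)  (-0.2285-0.2828i)·(+0.4007+0.1104i)
Y_3^1(R⁻¹ n̂) = -0.177162+0.005168i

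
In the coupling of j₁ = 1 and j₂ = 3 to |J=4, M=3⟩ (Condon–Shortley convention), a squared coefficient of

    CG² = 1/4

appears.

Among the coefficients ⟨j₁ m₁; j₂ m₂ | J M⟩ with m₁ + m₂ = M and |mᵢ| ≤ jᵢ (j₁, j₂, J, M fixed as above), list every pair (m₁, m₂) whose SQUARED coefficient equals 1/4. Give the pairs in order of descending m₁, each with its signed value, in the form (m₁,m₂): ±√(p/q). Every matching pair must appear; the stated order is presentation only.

(0,3): +√(1/4)

Admissible pairs with m₁+m₂ = M = 3: (0,3), (1,2)
  (m₁,m₂)=(1,2): CG² = 3/4, CG = +√(3/4)
  (m₁,m₂)=(0,3): CG² = 1/4, CG = +√(1/4)   ← matches the target
Pairs with CG² = 1/4: (0,3): +√(1/4)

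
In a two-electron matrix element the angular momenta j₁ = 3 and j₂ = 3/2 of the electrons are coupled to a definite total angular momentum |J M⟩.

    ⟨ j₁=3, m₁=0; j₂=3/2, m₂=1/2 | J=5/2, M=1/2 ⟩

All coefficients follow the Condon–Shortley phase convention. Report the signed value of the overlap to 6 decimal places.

−√(6/35) ≈ -0.414039

√[6·2!4!1!/8! · 3!3!2!1!3!2!] = √(216/35)
  +(−1)^1/∏(1,1,2,1,2,0)! = -1/4  (running -1/4)
  +(−1)^2/∏(2,0,1,0,3,1)! = 1/12  (running -1/6)
⟨..|..⟩ = √(216/35)·(-1/6) = -0.414039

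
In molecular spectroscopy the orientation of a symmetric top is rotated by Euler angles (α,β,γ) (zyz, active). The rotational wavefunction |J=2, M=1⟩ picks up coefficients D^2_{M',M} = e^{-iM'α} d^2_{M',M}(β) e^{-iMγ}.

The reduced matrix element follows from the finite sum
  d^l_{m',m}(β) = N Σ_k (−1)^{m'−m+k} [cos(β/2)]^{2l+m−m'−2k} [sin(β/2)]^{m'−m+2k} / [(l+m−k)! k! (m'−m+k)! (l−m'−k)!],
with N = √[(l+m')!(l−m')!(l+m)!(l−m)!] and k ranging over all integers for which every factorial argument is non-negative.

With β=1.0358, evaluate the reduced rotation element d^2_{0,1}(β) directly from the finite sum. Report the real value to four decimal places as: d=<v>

d=0.5372

d^2_{0,1}(β=1.0358) via the finite sum:
c=cos(1.035800/2)=0.868861, s=sin(1.035800/2)=0.495057; N=√[2·2·6·1]=4.898979
The bounds max(0,m−m')=1 and min(l+m,l−m')=2 give 2 terms
  k=1: (−1)^0·4.8990/(2)·0.8689^3·0.4951^1 = +0.795392
  k=2: (−1)^1·4.8990/(2)·0.8689^1·0.4951^3 = -0.258220
d^2_{0,1}(1.0358) = +0.795392 -0.258220 = +0.537171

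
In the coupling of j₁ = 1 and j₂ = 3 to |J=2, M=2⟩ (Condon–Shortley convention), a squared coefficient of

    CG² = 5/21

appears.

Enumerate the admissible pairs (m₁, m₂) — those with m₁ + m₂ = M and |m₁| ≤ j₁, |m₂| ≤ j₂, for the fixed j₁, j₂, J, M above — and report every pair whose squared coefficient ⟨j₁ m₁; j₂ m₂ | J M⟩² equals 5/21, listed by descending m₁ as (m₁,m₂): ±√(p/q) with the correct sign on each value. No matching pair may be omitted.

(0,2): −√(5/21)

Admissible pairs with m₁+m₂ = M = 2: (-1,3), (0,2), (1,1)
  (m₁,m₂)=(1,1): CG² = 1/21, CG = +√(1/21)
  (m₁,m₂)=(0,2): CG² = 5/21, CG = −√(5/21)   ← matches the target
  (m₁,m₂)=(-1,3): CG² = 5/7, CG = +√(5/7)
Pairs with CG² = 5/21: (0,2): −√(5/21)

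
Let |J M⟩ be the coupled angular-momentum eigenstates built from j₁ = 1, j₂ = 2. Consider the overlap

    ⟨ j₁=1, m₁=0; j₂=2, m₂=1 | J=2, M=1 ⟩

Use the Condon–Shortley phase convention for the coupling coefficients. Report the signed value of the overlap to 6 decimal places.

j₁+j₂−J=1  J+j₁−j₂=1  J−j₁+j₂=3  j₁+j₂+J+1=6
(j₁±m₁, j₂±m₂, J±M) = (1,1,3,1,3,1)
P² = 3/2
sum k=0..1:
  [0] +1/6 = 1/6
  [1] −1/2 = -1/2
S = -1/3
C² = P²·S² = 1/6 ; C = -0.408248

-0.408248  (= −√(1/6))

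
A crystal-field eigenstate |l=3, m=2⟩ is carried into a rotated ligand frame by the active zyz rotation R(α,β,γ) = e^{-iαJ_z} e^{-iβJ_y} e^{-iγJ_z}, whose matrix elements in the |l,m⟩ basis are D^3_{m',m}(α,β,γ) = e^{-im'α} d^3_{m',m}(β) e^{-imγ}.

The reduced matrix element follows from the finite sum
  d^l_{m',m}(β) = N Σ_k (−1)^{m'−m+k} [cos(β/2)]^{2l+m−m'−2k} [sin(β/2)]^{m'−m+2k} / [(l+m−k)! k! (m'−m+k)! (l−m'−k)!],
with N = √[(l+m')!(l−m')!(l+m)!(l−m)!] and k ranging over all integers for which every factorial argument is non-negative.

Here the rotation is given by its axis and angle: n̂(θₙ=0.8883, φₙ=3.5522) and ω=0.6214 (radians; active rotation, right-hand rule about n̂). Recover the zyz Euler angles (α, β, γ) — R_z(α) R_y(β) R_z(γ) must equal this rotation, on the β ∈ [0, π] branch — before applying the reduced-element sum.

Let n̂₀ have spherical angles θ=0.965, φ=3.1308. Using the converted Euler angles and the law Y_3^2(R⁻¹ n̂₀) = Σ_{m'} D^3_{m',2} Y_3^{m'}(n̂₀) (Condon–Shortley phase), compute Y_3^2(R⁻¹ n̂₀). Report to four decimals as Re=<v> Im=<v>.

Re=0.3505 Im=-0.0191

Axis–angle → zyz. n̂ = (sinθₙcosφₙ, sinθₙsinφₙ, cosθₙ) = (-0.711498, -0.309753, +0.630732), ω = 0.6214.
R = I cosω + sinω [n̂]ₓ + (1−cosω) n̂n̂ᵀ gives
  R = [+0.907697, -0.325997, -0.264221; +0.408394, +0.831000, +0.377694; +0.096440, -0.450738, +0.887432]
β = atan2(√(R₁₃²+R₂₃²), R₃₃) = 0.479054; α = atan2(R₂₃, R₁₃) mod 2π = 2.181229; γ = atan2(R₃₂, −R₃₁) mod 2π = 4.501607
Need the full column D^3_{m',2} for m'=−3..3 at α=2.1812, β=0.4791, γ=4.5016.
cos(β/2)=0.971450, sin(β/2)=0.237243
d^3_{-3,2}: single k=5 term ⇒ +0.001788;  D = -0.001388-0.001127i
d^3_{-2,2}: k∈[4..5] ⇒ +0.014948 -0.000178 = +0.014770;  D = -0.001057+0.014732i
d^3_{-1,2}: k∈[3..4] ⇒ +0.077423 -0.002309 = +0.075115;  D = +0.064473-0.038542i
d^3_{0,2}: k∈[2..3] ⇒ +0.274555 -0.016375 = +0.258180;  D = -0.235577-0.105645i
d^3_{1,2}: k∈[1..2] ⇒ +0.649077 -0.077423 = +0.571654;  D = +0.107326+0.561488i
d^3_{2,2}: k∈[0..1] ⇒ +0.840473 -0.250633 = +0.589839;  D = +0.411241-0.422837i
d^3_{3,2}: single k=0 term ⇒ -0.502773;  D = +0.496266+0.080629i
Y_3^{m'}(θ=0.965,φ=3.1308) and Σ D·Y over m':
  (-0.0014-0.0011i)·(-0.2317-0.0075i)  (-0.0011+0.0147i)·(+0.3932+0.0085i)  (+0.0645-0.0385i)·(-0.1650-0.0018i)  (-0.2356-0.1056i)·(-0.2930+0.0000i)  (+0.1073+0.5615i)·(+0.1650-0.0018i)  (+0.4112-0.4228i)·(+0.3932-0.0085i)  (+0.4963+0.0806i)·(+0.2317-0.0075i)
Y_3^2(R⁻¹ n̂) = +0.350457-0.019061i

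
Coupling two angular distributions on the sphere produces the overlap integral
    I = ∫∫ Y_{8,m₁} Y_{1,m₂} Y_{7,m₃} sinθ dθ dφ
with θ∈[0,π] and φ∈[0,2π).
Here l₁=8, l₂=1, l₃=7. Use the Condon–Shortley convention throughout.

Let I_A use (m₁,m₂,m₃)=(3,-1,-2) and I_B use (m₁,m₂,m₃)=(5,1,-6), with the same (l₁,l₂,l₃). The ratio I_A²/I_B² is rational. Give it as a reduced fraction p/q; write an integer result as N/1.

Shared (l₁,l₂,l₃)=(8,1,7): N and (l;000)² cancel in I_A²/I_B².
A: Δ = 2!·14!·0!/17! = 1/2040; Racah Σ t=0..0: t=0:+1/87091200 = 1/87091200; ⇒ 3j(8 1 7; 3 -1 -2)² = 11/408, sgn -1
B: Δ = 2!·14!·0!/17! = 1/2040; Racah Σ t=2..2: t=2:+1/12454041600 = 1/12454041600; ⇒ 3j(8 1 7; 5 1 -6)² = 1/680, sgn -1
I_A²/I_B² = (11/408)/(1/680) = 55/3

55/3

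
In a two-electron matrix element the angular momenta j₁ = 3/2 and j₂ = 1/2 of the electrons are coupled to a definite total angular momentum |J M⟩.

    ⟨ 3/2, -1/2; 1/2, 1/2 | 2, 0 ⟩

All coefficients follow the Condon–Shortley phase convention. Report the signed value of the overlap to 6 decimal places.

j₁+j₂−J=0  J+j₁−j₂=3  J−j₁+j₂=1  j₁+j₂+J+1=5
(j₁±m₁, j₂±m₂, J±M) = (1,2,1,0,2,2)
P² = 2
sum k=0..0:
  [0] +1/2 = 1/2
S = 1/2
C² = P²·S² = 1/2 ; C = +0.707107

+√(1/2) = +0.707107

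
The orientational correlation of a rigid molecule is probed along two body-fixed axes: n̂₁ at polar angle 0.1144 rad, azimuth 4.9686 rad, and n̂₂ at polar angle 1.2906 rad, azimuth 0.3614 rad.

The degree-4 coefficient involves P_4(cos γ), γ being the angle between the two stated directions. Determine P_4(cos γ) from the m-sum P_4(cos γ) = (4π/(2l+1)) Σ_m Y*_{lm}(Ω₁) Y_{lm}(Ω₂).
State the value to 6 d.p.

Term-by-term m-sum for l=4 (normalisation 4π/9 = 1.396263):
  m=-4: (+0.000039+0.000064i) × (+0.047130-0.374480i) = +0.000026-0.000012i  (running Σ = +0.000026-0.000012i)
  m=-3: (-0.001286+0.001330i) × (+0.143655-0.271547i) = +0.000176+0.000540i  (running Σ = +0.000202+0.000529i)
  m=-2: (-0.022448-0.012628i) × (-0.107658+0.094958i) = +0.003616-0.000772i  (running Σ = +0.003818-0.000244i)
  m=-1: (+0.053143-0.202862i) × (-0.289859+0.109567i) = +0.006823+0.064624i  (running Σ = +0.010641+0.064380i)
  m=0: (+0.791776-0.000000i) × (+0.096307+0.000000i) = +0.076254+0.000000i  (running Σ = +0.086895+0.064380i)
  m=1: (-0.053143-0.202862i) × (+0.289859+0.109567i) = +0.006823-0.064624i  (running Σ = +0.093718-0.000244i)
  m=2: (-0.022448+0.012628i) × (-0.107658-0.094958i) = +0.003616+0.000772i  (running Σ = +0.097334+0.000529i)
  m=3: (+0.001286+0.001330i) × (-0.143655-0.271547i) = +0.000176-0.000540i  (running Σ = +0.097510-0.000012i)
  m=4: (+0.000039-0.000064i) × (+0.047130+0.374480i) = +0.000026+0.000012i  (running Σ = +0.097536-0.000000i)
Accumulated sum +0.097536-0.000000i; after 4π/(2l+1) scaling, +0.136186-0.000000i ⇒ P_4 = 0.136186

0.136186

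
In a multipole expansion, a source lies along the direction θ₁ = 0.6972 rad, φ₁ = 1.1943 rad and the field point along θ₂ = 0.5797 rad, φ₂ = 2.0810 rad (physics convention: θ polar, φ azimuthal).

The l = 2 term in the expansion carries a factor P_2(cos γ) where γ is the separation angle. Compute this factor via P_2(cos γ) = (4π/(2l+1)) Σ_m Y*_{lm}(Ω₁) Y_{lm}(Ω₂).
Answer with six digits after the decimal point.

Expand P_2 via completeness: Σ_{m} conj(Y_{2,m}) at Ω₁ times Y_{2,m} at Ω₂ —
  m=-2: Y*=-0.11619 + 0.10890j  Y=-0.06062 + 0.09879j  product -0.00371 - 0.01808j
  m=-1: Y*=0.13982 + 0.35364j  Y=-0.17290 - 0.30896j  product 0.08509 - 0.10434j
  m=+0: Y*=0.24071 + 0.00000j  Y=0.34688 + 0.00000j  product 0.08350 + 0.00000j
  m=+1: Y*=-0.13982 + 0.35364j  Y=0.17290 - 0.30896j  product 0.08509 + 0.10434j
  m=+2: Y*=-0.11619 - 0.10890j  Y=-0.06062 - 0.09879j  product -0.00371 + 0.01808j
Total Σ_m = 0.24624 - 0.00000j. Multiply by 2.513274: 0.61888 - 0.00000j. P_2(cos γ) = 0.618878

0.618878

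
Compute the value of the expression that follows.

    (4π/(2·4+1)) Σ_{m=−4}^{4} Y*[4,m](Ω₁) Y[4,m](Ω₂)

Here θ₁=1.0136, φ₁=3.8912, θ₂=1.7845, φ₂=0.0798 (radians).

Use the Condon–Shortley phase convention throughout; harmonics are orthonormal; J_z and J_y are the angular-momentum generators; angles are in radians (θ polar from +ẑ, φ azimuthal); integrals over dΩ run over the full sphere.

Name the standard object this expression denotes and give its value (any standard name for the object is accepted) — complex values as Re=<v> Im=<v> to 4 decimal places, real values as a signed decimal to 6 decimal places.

Legendre polynomial (addition theorem), -0.326627

This sum is the spherical-harmonic addition theorem: it equals the Legendre polynomial P_l(cos γ) of the angle γ between the two directions.
Term-by-term m-sum for l=4 (normalisation 4π/9 = 1.396263):
  term(m=-4) = -0.08295 + 0.04134j   from Y*(Ω₁)=-0.22729 + 0.03276j, Y(Ω₂)=0.38323 - 0.12666j
  term(m=-3) = -0.04258 + 0.09077j   from Y*(Ω₁)=0.25384 - 0.31517j, Y(Ω₂)=-0.24068 + 0.05875j
  term(m=-2) = -0.01157 - 0.04916j   from Y*(Ω₁)=0.01650 + 0.23014j, Y(Ω₂)=-0.21611 + 0.03479j
  term(m=-1) = 0.04569 + 0.03618j   from Y*(Ω₁)=0.16203 + 0.15083j, Y(Ω₂)=0.26244 - 0.02099j
  term(m=+0) = -0.05109 + 0.00000j   from Y*(Ω₁)=-0.28057 + 0.00000j, Y(Ω₂)=0.18211 + 0.00000j
  term(m=+1) = 0.04569 - 0.03618j   from Y*(Ω₁)=-0.16203 + 0.15083j, Y(Ω₂)=-0.26244 - 0.02099j
  term(m=+2) = -0.01157 + 0.04916j   from Y*(Ω₁)=0.01650 - 0.23014j, Y(Ω₂)=-0.21611 - 0.03479j
  term(m=+3) = -0.04258 - 0.09077j   from Y*(Ω₁)=-0.25384 - 0.31517j, Y(Ω₂)=0.24068 + 0.05875j
  term(m=+4) = -0.08295 - 0.04134j   from Y*(Ω₁)=-0.22729 - 0.03276j, Y(Ω₂)=0.38323 + 0.12666j
Total Σ_m = -0.23393 - 0.00000j. Multiply by 1.396263: -0.32663 - 0.00000j. P_4(cos γ) = -0.326627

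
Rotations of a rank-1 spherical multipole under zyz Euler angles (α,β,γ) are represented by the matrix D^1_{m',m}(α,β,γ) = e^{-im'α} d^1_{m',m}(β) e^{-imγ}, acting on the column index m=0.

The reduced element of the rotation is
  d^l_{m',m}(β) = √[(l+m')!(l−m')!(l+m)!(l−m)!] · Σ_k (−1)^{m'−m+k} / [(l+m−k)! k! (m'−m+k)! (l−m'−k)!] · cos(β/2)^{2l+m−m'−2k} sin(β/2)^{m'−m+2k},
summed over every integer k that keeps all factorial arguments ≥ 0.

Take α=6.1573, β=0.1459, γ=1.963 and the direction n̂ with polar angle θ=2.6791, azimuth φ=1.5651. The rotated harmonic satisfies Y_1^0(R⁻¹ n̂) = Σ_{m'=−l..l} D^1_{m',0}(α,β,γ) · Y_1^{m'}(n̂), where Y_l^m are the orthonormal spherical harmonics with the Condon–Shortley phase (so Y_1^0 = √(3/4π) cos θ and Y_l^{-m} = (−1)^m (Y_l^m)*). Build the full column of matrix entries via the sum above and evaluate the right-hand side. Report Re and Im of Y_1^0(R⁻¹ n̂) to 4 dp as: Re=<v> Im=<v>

Re=-0.4364 Im=0.0000

Need the full column D^1_{m',0} for m'=−1..1 at α=6.1573, β=0.1459, γ=1.9630.
cos(β/2)=0.997340, sin(β/2)=0.072885
d^1_{-1,0}: single k=1 term ⇒ +0.102801;  D = +0.101988-0.012907i
d^1_{0,0}: k∈[0..1] ⇒ +0.994688 -0.005312 = +0.989375;  D = +0.989375+0.000000i
d^1_{1,0}: single k=0 term ⇒ -0.102801;  D = -0.101988-0.012907i
Y_1^{m'}(θ=2.6791,φ=1.5651) and Σ D·Y over m':
  (+0.1020-0.0129i)·(+0.0009-0.1542i)  (+0.9894+0.0000i)·(-0.4373+0.0000i)  (-0.1020-0.0129i)·(-0.0009-0.1542i)
Y_1^0(R⁻¹ n̂) = -0.436426+0.000000i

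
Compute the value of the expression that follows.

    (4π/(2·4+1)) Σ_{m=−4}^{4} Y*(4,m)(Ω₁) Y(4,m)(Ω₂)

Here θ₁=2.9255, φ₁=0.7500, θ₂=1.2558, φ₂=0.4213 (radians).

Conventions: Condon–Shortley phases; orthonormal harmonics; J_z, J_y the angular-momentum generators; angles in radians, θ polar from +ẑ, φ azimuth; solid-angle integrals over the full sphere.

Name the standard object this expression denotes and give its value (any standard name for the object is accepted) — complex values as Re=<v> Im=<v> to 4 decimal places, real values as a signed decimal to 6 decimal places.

Legendre polynomial (addition theorem), +0.330540

This sum is the spherical-harmonic addition theorem: it equals the Legendre polynomial P_l(cos γ) of the angle γ between the two directions.
Summing Y*_{l m}(θ₁,φ₁)·Y_{l m}(θ₂,φ₂) over m ∈ [−4, 4]; prefactor 4π/(2·4+1) = 1.396263:
  m=-4: Y*=(-0.000926, 0.000132)  Y=(-0.041285, -0.359293)  product (0.000086, 0.000327)
  m=-3: Y*=(0.007570, -0.009377)  Y=(0.100695, -0.317741)  product (-0.002217, -0.003350)
  m=-2: Y*=(0.006177, 0.087108)  Y=(-0.066037, 0.074060)  product (-0.006859, -0.005295)
  m=-1: Y*=(-0.266647, -0.248407)  Y=(-0.296069, 0.132678)  product (0.111904, 0.038167)
  m=+0: Y*=(0.659576, -0.000000)  Y=(0.046856, 0.000000)  product (0.030905, 0.000000)
  m=+1: Y*=(0.266647, -0.248407)  Y=(0.296069, 0.132678)  product (0.111904, -0.038167)
  m=+2: Y*=(0.006177, -0.087108)  Y=(-0.066037, -0.074060)  product (-0.006859, 0.005295)
  m=+3: Y*=(-0.007570, -0.009377)  Y=(-0.100695, -0.317741)  product (-0.002217, 0.003350)
  m=+4: Y*=(-0.000926, -0.000132)  Y=(-0.041285, 0.359293)  product (0.000086, -0.000327)
Total Σ_m = (0.236732, 0.000000). Multiply by 1.396263: (0.330540, 0.000000). P_4(cos γ) = 0.330540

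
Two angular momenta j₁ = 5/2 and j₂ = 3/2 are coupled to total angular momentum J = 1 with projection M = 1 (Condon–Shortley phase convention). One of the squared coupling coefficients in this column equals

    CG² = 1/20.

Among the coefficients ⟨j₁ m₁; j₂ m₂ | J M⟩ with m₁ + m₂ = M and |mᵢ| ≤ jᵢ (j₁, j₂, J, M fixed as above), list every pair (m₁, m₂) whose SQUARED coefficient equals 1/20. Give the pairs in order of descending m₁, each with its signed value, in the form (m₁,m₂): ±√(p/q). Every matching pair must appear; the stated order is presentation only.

Admissible pairs with m₁+m₂ = M = 1: (-1/2,3/2), (1/2,1/2), (3/2,-1/2), (5/2,-3/2)
  (m₁,m₂)=(5/2,-3/2): CG² = 1/2, CG = +√(1/2)
  (m₁,m₂)=(3/2,-1/2): CG² = 3/10, CG = −√(3/10)
  (m₁,m₂)=(1/2,1/2): CG² = 3/20, CG = +√(3/20)
  (m₁,m₂)=(-1/2,3/2): CG² = 1/20, CG = −√(1/20)   ← matches the target
Pairs with CG² = 1/20: (-1/2,3/2): −√(1/20)

(-1/2,3/2): −√(1/20)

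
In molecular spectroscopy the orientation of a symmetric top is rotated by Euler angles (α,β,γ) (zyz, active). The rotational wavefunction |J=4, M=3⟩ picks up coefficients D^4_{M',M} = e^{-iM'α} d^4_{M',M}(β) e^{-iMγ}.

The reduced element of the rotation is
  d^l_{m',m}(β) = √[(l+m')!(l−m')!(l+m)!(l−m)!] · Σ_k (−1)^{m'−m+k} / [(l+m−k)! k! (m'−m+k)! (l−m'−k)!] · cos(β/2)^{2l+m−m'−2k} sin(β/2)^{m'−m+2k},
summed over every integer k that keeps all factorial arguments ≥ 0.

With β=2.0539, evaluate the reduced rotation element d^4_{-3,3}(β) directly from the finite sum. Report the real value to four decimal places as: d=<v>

d^4_{-3,3}(β=2.0539) via the finite sum:
With c≡cos(β/2)=0.517431 and s≡sin(β/2)=0.855725, N=[1·5040·5040·1]^{1/2}=5040.000000
The bounds max(0,m−m')=6 and min(l+m,l−m')=7 give 2 terms
  k=6: (−1)^0·5040.0000/(720)·0.5174^2·0.8557^6 = +0.735882
  k=7: (−1)^1·5040.0000/(5040)·0.5174^0·0.8557^8 = -0.287523
d^4_{-3,3}(2.0539) = +0.735882 -0.287523 = +0.448358

d=0.4484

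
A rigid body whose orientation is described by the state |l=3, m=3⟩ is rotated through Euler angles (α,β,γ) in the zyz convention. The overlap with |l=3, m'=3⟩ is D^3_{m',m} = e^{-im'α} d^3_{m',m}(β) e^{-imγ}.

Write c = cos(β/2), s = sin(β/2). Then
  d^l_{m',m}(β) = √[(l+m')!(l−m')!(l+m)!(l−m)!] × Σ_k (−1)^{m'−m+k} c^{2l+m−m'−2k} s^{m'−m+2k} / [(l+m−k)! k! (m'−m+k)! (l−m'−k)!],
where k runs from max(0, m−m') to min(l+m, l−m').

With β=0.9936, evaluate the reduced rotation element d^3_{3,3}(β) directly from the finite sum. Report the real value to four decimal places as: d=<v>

d=0.4616

d^3_{3,3}(β=0.9936) via the finite sum:
c=cos(0.993600/2)=0.879112, s=sin(0.993600/2)=0.476615; N=√[720·1·720·1]=720.000000
k: max(0,(3)−(3))=0 … min(3+(3),3−(3))=0
  k=0: (−1)^0·720.0000/(720)·0.8791^6·0.4766^0 = +0.461600
d^3_{3,3}(0.9936) = +0.461600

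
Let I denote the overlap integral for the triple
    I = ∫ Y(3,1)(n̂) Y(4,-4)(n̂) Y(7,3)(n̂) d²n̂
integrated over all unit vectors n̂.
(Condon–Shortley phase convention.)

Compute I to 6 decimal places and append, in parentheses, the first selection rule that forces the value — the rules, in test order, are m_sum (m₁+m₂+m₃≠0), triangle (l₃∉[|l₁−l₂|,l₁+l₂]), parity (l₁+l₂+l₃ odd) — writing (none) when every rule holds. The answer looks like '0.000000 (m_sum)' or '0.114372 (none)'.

-0.045200 (none)

Checks pass: Σm=0; 14 even; l₃=7∈[1,7].
(2·3+1)(2·4+1)(2·7+1) = 945
Δ: 0! 6! 8! / 15! → 1/45045
sum: t=0:+1/20736 = 1/20736
3j²(3 4 7; 0 0 0) = Δ·Π!·Σ² = 35/1287  (sign -1)
sum: t=0:+1/1935360 = 1/1935360
3j²(3 4 7; 1 -4 3) = Δ·Π!·Σ² = 1/1001  (sign +1)
combine: 4πI² = 945·35/1287·1/1001 = 525/20449
take √, sign -1: I = -0.04520003
No selection rule forces the value: the integral is nonzero (none).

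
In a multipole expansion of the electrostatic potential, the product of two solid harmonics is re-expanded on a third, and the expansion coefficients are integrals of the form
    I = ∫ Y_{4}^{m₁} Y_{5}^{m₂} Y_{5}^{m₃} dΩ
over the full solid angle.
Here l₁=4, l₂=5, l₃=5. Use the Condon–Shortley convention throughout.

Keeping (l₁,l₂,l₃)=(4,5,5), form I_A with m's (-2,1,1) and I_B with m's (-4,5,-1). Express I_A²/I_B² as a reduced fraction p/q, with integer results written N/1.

Shared (l₁,l₂,l₃)=(4,5,5): N and (l;000)² cancel in I_A²/I_B².
A: Δ = 4!·4!·6!/15! = 1/3153150; Racah Σ t=2..4: t=2:+1/4608 t=3:−1/1296 t=4:+1/4608 = -7/20736; ⇒ 3j(4 5 5; -2 1 1)² = 20/1287, sgn -1
B: Δ = 4!·4!·6!/15! = 1/3153150; Racah Σ t=4..4: t=4:+1/414720 = 1/414720; ⇒ 3j(4 5 5; -4 5 -1)² = 2/429, sgn +1
I_A²/I_B² = (20/1287)/(2/429) = 10/3

10/3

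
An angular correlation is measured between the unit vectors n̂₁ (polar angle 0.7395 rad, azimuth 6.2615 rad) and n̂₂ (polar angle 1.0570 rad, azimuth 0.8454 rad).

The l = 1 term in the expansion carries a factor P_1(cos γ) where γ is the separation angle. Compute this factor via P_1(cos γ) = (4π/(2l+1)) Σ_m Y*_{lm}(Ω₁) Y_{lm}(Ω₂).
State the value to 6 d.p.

0.742871

Summing Y*_{l m}(θ₁,φ₁)·Y_{l m}(θ₂,φ₂) over m ∈ [−1, 1]; prefactor 4π/(2·1+1) = 4.188790:
  [-1]  conj(Y_{1,-1})(Ω₁) = (0.232780, -0.005049) ; Y_{1,-1}(Ω₂) = (0.199617, -0.225134) ; Δ = (0.045330, -0.053414)
  [+0]  conj(Y_{1,0})(Ω₁) = (0.360982, -0.000000) ; Y_{1,0}(Ω₂) = (0.240142, 0.000000) ; Δ = (0.086687, 0.000000)
  [+1]  conj(Y_{1,1})(Ω₁) = (-0.232780, -0.005049) ; Y_{1,1}(Ω₂) = (-0.199617, -0.225134) ; Δ = (0.045330, 0.053414)
Accumulated sum (0.177348, 0.000000); after 4π/(2l+1) scaling, (0.742871, 0.000000) ⇒ P_1 = 0.742871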